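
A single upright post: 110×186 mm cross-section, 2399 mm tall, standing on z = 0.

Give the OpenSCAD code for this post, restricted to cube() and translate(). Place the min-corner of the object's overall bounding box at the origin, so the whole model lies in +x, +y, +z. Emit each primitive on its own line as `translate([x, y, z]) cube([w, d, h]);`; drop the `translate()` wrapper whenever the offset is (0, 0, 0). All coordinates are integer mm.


cube([110, 186, 2399]);


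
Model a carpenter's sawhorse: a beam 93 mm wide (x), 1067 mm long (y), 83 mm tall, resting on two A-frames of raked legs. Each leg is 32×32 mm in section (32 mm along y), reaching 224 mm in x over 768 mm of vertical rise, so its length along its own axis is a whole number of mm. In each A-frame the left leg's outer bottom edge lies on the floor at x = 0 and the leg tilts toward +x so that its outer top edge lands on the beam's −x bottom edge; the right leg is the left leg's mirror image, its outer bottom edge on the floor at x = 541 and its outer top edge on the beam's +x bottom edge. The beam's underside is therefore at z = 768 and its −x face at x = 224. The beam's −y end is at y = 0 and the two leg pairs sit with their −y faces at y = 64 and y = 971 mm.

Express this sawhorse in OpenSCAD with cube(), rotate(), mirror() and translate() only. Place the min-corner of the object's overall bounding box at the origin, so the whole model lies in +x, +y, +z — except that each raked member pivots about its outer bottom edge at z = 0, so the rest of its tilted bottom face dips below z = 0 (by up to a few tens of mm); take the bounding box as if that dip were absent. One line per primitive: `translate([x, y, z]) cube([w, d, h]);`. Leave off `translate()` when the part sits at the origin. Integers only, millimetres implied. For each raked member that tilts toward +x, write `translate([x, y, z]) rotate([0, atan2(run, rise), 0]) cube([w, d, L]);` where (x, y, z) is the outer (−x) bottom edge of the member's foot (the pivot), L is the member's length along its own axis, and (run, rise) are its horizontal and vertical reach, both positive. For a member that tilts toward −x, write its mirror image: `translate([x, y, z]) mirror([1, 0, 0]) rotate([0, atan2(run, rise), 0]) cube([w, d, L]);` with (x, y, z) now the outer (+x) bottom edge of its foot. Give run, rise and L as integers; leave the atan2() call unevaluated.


translate([224, 0, 768]) cube([93, 1067, 83]);
translate([0, 64, 0]) rotate([0, atan2(224, 768), 0]) cube([32, 32, 800]);
translate([541, 64, 0]) mirror([1, 0, 0]) rotate([0, atan2(224, 768), 0]) cube([32, 32, 800]);
translate([0, 971, 0]) rotate([0, atan2(224, 768), 0]) cube([32, 32, 800]);
translate([541, 971, 0]) mirror([1, 0, 0]) rotate([0, atan2(224, 768), 0]) cube([32, 32, 800]);


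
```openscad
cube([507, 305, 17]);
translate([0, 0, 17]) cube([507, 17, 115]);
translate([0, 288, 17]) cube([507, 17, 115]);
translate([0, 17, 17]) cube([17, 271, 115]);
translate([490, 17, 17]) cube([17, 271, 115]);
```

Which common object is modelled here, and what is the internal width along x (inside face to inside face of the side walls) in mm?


An open box. The internal width is 473 mm.

A 507×305 base slab with four walls standing on it — an open box. The base is 507 mm wide and the walls are 17 mm thick, so the internal width is 507 − 2 × 17 = 473 mm.


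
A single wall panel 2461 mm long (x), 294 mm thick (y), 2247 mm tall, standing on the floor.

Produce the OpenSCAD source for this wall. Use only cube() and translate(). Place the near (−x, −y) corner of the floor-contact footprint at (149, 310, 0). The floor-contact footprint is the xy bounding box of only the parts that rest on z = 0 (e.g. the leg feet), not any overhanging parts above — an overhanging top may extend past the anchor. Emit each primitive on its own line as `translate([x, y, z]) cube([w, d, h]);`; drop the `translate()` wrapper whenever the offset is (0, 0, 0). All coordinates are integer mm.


translate([149, 310, 0]) cube([2461, 294, 2247]);


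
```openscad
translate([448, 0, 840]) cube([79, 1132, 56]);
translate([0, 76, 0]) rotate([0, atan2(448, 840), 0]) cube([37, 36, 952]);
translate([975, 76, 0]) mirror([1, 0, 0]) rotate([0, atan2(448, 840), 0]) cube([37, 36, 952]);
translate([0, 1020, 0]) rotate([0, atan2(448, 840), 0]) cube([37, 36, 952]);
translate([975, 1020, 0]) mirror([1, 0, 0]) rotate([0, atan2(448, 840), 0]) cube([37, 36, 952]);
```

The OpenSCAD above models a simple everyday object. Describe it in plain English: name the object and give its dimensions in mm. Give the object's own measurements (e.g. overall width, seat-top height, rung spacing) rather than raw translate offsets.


A sawhorse. A 79×1132×56 mm beam (x, y, z) sits on two A-frame leg pairs. Each pair is two raked legs of 37×36 mm section (36 mm along y) splaying symmetrically in x. Each leg rises 840 mm vertically over 448 mm of horizontal reach and is 952 mm long along its own axis. Every leg's outer bottom edge rests on the floor and its outer top edge meets a bottom edge of the beam — the left legs (tilting toward +x) meet the beam's −x bottom edge, the right legs (their mirror images, tilting toward −x) meet its +x bottom edge — so the leg tops tuck under the beam, the beam's underside is 840 mm above the floor, and the feet are 975 mm apart outside-to-outside with the beam centred between them. The two leg pairs are set in 76 mm from either end of the beam.


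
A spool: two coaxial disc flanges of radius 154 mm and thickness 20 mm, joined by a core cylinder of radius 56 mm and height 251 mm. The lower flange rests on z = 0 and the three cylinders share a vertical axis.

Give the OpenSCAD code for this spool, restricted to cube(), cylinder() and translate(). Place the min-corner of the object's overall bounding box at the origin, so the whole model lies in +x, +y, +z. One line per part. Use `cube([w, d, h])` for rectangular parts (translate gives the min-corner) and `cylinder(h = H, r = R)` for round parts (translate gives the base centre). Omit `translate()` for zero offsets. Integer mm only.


translate([154, 154, 0]) cylinder(h = 20, r = 154);
translate([154, 154, 20]) cylinder(h = 251, r = 56);
translate([154, 154, 271]) cylinder(h = 20, r = 154);


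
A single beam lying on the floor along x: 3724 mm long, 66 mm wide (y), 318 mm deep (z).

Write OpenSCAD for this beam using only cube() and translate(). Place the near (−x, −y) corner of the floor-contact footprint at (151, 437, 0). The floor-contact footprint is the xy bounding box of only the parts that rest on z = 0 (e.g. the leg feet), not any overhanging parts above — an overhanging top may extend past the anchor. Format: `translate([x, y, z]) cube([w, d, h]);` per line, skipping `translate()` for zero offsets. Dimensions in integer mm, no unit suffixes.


translate([151, 437, 0]) cube([3724, 66, 318]);


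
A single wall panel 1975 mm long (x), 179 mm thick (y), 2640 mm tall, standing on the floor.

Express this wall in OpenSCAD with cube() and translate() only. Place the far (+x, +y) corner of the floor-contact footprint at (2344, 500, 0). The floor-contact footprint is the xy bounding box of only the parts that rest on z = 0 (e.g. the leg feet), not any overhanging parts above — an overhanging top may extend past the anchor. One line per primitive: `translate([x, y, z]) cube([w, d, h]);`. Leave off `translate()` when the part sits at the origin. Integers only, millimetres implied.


translate([369, 321, 0]) cube([1975, 179, 2640]);


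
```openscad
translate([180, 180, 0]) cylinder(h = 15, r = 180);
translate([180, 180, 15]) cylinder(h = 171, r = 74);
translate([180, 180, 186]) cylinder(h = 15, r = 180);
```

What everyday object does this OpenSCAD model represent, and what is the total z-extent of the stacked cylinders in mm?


A spool. The overall height is 201 mm.

Three coaxial cylinders, large–small–large — a spool. Two 15 mm flanges and a 171 mm core give 15 + 171 + 15 = 201 mm.


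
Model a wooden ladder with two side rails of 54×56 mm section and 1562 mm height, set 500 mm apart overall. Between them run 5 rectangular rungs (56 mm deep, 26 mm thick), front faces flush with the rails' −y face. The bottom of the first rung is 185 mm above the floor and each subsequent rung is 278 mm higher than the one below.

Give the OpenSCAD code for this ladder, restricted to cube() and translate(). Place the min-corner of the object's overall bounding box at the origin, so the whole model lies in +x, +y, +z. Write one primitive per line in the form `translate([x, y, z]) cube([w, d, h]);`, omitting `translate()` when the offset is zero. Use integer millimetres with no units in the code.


cube([54, 56, 1562]);
translate([446, 0, 0]) cube([54, 56, 1562]);
translate([54, 0, 185]) cube([392, 56, 26]);
translate([54, 0, 463]) cube([392, 56, 26]);
translate([54, 0, 741]) cube([392, 56, 26]);
translate([54, 0, 1019]) cube([392, 56, 26]);
translate([54, 0, 1297]) cube([392, 56, 26]);


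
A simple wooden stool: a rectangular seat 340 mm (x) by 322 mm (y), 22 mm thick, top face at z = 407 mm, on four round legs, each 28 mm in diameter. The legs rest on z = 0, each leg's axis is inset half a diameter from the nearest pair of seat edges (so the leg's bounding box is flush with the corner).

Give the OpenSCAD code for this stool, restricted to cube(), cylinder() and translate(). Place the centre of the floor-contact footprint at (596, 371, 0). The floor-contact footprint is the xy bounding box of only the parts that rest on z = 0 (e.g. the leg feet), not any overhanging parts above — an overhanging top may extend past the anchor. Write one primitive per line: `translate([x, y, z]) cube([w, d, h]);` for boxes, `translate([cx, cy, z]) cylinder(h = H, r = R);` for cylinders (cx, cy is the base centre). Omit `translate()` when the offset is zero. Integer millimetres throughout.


// leg_h = 407 - 22 = 385
translate([426, 210, 385]) cube([340, 322, 22]);
translate([440, 224, 0]) cylinder(h = 385, r = 14);
translate([752, 224, 0]) cylinder(h = 385, r = 14);
translate([440, 518, 0]) cylinder(h = 385, r = 14);
translate([752, 518, 0]) cylinder(h = 385, r = 14);


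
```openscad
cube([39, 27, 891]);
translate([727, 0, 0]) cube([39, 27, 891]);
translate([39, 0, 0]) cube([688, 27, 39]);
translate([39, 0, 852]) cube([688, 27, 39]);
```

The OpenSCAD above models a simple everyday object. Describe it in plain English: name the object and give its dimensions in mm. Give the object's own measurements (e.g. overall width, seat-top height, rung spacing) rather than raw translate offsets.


A rectangular picture frame lying in the x–z plane (depth along y). The opening is 688 mm wide (x) by 813 mm tall (z), surrounded by a border 39 mm wide on all four sides. The frame is 27 mm deep and is made of two full-height vertical stiles with two horizontal rails fitted between them.


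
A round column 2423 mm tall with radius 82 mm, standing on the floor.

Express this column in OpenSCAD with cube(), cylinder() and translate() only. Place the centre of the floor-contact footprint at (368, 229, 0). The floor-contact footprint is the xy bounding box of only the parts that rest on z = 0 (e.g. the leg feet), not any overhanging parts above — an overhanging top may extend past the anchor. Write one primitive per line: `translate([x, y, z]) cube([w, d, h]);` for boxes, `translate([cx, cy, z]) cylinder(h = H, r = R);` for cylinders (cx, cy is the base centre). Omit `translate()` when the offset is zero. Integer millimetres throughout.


translate([368, 229, 0]) cylinder(h = 2423, r = 82);


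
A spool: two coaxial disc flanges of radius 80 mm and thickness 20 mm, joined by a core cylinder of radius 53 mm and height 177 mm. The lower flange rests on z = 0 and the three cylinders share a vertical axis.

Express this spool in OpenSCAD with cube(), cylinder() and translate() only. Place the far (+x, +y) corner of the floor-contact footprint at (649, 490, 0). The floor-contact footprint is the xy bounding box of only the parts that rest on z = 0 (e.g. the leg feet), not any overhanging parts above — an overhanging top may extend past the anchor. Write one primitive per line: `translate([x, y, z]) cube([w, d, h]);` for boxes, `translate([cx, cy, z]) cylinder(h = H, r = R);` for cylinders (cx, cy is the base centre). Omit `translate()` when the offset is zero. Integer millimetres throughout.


translate([569, 410, 0]) cylinder(h = 20, r = 80);
translate([569, 410, 20]) cylinder(h = 177, r = 53);
translate([569, 410, 197]) cylinder(h = 20, r = 80);


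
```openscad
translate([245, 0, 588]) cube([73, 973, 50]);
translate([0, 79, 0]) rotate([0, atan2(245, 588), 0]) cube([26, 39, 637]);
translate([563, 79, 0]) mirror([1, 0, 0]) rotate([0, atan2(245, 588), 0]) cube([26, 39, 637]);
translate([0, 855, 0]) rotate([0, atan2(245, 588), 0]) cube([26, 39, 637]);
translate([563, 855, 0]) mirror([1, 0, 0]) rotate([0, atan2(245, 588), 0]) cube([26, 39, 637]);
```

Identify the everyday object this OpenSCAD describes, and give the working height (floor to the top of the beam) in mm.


A sawhorse. The overall height is 638 mm.

A beam across two mirrored pairs of raked legs — a sawhorse. The beam's underside is at z = 588 (matching the legs' vertical rise in atan2(245, 588)) and the beam is 50 mm tall, so its top is at 588 + 50 = 638 mm. The raked legs top out at the beam's underside, so that is the highest point.


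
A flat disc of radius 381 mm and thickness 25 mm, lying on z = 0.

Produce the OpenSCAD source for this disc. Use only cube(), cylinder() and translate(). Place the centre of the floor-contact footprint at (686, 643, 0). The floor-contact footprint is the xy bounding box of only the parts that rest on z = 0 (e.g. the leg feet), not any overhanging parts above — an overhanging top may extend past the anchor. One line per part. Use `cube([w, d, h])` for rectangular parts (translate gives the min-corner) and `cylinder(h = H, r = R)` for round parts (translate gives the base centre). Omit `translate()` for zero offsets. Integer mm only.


translate([686, 643, 0]) cylinder(h = 25, r = 381);


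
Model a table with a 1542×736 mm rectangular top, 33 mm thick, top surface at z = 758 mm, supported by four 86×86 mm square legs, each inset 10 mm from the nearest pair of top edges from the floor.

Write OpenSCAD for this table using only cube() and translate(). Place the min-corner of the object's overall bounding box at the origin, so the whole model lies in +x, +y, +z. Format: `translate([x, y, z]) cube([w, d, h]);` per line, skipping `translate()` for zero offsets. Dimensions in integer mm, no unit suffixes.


// leg_h = 758 - 33 = 725
translate([0, 0, 725]) cube([1542, 736, 33]);
translate([10, 10, 0]) cube([86, 86, 725]);
translate([1446, 10, 0]) cube([86, 86, 725]);
translate([10, 640, 0]) cube([86, 86, 725]);
translate([1446, 640, 0]) cube([86, 86, 725]);


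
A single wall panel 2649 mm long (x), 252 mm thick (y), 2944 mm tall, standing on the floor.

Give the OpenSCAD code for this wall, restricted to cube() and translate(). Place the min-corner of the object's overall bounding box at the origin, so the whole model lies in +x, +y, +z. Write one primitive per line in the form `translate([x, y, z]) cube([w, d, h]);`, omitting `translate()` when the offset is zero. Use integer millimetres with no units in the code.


cube([2649, 252, 2944]);


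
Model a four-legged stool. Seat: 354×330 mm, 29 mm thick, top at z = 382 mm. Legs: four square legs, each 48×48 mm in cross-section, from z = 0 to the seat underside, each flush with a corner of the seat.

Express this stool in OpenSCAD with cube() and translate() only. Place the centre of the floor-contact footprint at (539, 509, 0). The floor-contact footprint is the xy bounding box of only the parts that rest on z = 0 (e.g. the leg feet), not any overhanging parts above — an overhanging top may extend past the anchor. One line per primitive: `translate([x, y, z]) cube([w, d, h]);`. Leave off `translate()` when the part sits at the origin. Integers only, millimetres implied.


translate([362, 344, 353]) cube([354, 330, 29]);
translate([362, 344, 0]) cube([48, 48, 353]);
translate([668, 344, 0]) cube([48, 48, 353]);
translate([362, 626, 0]) cube([48, 48, 353]);
translate([668, 626, 0]) cube([48, 48, 353]);


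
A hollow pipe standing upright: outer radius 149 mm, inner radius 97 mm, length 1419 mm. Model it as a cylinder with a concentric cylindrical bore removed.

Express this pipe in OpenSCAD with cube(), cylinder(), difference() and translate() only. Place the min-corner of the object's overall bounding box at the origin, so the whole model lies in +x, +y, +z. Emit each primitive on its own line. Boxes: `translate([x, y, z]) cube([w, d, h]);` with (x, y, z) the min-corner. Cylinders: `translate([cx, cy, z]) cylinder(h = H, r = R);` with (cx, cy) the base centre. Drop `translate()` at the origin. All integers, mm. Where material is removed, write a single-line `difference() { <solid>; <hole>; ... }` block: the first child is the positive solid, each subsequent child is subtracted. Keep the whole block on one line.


difference() { translate([149, 149, 0]) cylinder(h = 1419, r = 149); translate([149, 149, 0]) cylinder(h = 1419, r = 97); }


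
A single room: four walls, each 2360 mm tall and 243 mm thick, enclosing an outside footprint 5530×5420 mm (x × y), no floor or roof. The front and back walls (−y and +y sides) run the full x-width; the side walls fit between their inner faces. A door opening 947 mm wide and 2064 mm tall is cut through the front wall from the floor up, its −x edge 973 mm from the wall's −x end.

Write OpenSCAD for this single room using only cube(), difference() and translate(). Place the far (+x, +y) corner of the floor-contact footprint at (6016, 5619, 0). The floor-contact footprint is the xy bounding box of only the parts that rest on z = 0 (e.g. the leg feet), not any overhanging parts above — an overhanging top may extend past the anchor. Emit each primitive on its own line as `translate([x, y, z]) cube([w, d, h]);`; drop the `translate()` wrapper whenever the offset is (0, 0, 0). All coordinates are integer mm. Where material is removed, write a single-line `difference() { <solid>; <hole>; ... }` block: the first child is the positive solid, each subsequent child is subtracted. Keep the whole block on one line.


difference() { translate([486, 199, 0]) cube([5530, 243, 2360]); translate([1459, 199, 0]) cube([947, 243, 2064]); }
translate([486, 5376, 0]) cube([5530, 243, 2360]);
translate([486, 442, 0]) cube([243, 4934, 2360]);
translate([5773, 442, 0]) cube([243, 4934, 2360]);


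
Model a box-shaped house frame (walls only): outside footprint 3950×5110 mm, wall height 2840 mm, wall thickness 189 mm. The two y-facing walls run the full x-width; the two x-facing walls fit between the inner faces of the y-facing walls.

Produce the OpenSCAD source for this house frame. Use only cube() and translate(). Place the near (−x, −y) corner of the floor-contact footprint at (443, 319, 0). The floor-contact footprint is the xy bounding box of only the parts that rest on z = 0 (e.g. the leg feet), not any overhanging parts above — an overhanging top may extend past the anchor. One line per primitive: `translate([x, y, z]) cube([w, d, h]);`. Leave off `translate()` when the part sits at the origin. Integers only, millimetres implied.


translate([443, 319, 0]) cube([3950, 189, 2840]);
translate([443, 5240, 0]) cube([3950, 189, 2840]);
translate([443, 508, 0]) cube([189, 4732, 2840]);
translate([4204, 508, 0]) cube([189, 4732, 2840]);


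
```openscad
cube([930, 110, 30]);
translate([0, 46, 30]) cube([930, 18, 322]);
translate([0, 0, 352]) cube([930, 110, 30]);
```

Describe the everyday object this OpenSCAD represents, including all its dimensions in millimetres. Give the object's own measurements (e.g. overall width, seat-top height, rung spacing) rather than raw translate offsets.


An I-beam lying along x, 930 mm long. Overall section height 382 mm. Two flanges 110 mm wide (y) and 30 mm thick, one on the floor and one at the top; a web 18 mm thick runs between them, centred on the flange width.


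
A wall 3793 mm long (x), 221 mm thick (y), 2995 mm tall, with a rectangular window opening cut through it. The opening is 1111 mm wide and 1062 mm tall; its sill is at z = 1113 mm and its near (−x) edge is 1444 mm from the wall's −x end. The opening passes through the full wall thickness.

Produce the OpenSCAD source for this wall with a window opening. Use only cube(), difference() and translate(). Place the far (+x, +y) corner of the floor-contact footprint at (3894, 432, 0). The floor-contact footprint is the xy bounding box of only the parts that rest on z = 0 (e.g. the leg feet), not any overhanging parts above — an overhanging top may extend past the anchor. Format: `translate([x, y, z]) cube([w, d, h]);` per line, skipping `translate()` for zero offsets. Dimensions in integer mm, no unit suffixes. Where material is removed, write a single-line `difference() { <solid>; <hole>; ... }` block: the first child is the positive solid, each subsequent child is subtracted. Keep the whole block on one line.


difference() { translate([101, 211, 0]) cube([3793, 221, 2995]); translate([1545, 211, 1113]) cube([1111, 221, 1062]); }


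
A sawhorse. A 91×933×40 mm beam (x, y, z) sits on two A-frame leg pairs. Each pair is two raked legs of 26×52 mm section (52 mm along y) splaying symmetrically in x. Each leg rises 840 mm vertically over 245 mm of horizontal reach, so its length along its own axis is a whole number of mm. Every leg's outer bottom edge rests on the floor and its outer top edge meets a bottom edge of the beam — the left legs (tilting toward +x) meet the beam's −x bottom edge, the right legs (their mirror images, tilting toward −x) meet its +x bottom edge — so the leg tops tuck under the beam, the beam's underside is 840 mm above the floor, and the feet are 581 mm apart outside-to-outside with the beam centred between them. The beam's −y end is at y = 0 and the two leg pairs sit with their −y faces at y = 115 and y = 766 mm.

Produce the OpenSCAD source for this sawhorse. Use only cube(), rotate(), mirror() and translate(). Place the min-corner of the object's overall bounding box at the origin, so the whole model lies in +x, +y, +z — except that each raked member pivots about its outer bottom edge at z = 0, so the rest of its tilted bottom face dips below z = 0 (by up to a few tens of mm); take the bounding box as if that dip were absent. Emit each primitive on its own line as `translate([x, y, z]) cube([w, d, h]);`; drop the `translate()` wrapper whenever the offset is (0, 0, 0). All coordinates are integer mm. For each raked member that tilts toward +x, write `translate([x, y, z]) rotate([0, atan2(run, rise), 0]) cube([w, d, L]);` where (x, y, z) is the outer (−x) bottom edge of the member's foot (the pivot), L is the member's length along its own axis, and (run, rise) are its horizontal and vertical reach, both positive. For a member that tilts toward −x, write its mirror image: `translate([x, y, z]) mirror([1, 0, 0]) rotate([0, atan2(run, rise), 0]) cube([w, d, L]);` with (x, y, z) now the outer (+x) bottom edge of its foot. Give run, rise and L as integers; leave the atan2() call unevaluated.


translate([245, 0, 840]) cube([91, 933, 40]);
translate([0, 115, 0]) rotate([0, atan2(245, 840), 0]) cube([26, 52, 875]);
translate([581, 115, 0]) mirror([1, 0, 0]) rotate([0, atan2(245, 840), 0]) cube([26, 52, 875]);
translate([0, 766, 0]) rotate([0, atan2(245, 840), 0]) cube([26, 52, 875]);
translate([581, 766, 0]) mirror([1, 0, 0]) rotate([0, atan2(245, 840), 0]) cube([26, 52, 875]);


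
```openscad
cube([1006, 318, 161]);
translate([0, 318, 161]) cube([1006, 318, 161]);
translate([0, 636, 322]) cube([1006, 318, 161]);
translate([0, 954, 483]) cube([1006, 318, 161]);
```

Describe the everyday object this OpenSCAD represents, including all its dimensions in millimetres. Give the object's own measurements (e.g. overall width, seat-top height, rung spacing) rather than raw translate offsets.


A straight staircase of 4 solid steps. Each step is 1006 mm wide (x), 318 mm deep (y, the going) and 161 mm tall (the rise). The first step rests on the floor; each subsequent step sits one going further in +y and one rise higher in +z, directly behind and above the previous step with no overlap.


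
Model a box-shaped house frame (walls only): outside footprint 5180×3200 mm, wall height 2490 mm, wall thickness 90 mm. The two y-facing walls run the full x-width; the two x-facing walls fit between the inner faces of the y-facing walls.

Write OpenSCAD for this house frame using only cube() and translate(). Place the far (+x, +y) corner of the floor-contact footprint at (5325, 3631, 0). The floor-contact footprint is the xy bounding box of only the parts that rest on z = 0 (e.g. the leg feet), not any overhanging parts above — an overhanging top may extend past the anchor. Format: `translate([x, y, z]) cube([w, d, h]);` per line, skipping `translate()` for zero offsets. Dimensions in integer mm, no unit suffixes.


translate([145, 431, 0]) cube([5180, 90, 2490]);
translate([145, 3541, 0]) cube([5180, 90, 2490]);
translate([145, 521, 0]) cube([90, 3020, 2490]);
translate([5235, 521, 0]) cube([90, 3020, 2490]);


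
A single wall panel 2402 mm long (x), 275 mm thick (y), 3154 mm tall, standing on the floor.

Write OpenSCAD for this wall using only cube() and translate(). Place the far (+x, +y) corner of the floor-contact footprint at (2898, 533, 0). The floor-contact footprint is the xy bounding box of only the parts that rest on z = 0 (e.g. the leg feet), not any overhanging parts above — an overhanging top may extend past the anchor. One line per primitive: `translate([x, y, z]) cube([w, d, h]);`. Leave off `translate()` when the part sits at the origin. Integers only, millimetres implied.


translate([496, 258, 0]) cube([2402, 275, 3154]);


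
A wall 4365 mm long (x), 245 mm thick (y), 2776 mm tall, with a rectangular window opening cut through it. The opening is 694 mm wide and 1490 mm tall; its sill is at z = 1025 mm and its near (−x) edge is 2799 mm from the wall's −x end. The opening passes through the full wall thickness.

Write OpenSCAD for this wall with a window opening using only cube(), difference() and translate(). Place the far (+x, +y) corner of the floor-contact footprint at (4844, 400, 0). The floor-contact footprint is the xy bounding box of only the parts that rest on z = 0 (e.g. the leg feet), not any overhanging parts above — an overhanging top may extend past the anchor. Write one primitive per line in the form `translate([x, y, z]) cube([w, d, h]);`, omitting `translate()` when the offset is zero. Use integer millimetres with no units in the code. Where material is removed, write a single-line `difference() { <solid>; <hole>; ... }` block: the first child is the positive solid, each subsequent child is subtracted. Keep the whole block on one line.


difference() { translate([479, 155, 0]) cube([4365, 245, 2776]); translate([3278, 155, 1025]) cube([694, 245, 1490]); }


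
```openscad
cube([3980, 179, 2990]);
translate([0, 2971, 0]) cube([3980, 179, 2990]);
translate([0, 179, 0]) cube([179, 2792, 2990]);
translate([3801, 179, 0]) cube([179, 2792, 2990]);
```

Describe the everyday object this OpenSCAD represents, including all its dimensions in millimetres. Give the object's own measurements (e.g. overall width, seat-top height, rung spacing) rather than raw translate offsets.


The wall frame of a small rectangular building: four walls, each 2990 mm tall and 179 mm thick, enclosing a footprint 3980 mm (x) by 3150 mm (y) outside-to-outside, with no floor or roof. The front and back walls (the −y and +y sides) span the full width; the two side walls fit between them.


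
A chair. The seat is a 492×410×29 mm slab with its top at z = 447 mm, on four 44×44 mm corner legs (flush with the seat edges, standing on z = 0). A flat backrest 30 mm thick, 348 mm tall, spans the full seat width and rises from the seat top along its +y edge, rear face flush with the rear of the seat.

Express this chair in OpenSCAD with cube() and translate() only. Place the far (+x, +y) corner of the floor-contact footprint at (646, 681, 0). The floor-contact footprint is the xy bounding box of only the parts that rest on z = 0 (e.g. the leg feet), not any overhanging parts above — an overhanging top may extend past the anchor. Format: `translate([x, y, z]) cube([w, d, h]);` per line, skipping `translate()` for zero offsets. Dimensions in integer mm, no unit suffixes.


translate([154, 271, 418]) cube([492, 410, 29]);
translate([154, 271, 0]) cube([44, 44, 418]);
translate([602, 271, 0]) cube([44, 44, 418]);
translate([154, 637, 0]) cube([44, 44, 418]);
translate([602, 637, 0]) cube([44, 44, 418]);
translate([154, 651, 447]) cube([492, 30, 348]);


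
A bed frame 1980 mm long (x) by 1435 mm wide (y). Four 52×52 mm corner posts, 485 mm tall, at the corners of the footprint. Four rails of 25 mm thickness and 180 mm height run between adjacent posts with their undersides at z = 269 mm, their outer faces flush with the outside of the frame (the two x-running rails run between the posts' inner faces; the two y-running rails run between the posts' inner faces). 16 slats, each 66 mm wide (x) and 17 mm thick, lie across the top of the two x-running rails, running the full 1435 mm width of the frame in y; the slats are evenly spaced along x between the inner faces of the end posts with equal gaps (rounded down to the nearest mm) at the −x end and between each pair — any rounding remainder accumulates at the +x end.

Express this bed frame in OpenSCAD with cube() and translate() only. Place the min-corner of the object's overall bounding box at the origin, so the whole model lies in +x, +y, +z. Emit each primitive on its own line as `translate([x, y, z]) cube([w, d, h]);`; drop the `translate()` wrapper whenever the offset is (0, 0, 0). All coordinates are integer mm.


// slat z = rail_z + rail_h = 269 + 180 = 449
// slat gap = ⌊(1876 − 16·66) / 17⌋ = 48
cube([52, 52, 485]);
translate([0, 1383, 0]) cube([52, 52, 485]);
translate([1928, 0, 0]) cube([52, 52, 485]);
translate([1928, 1383, 0]) cube([52, 52, 485]);
translate([52, 0, 269]) cube([1876, 25, 180]);
translate([52, 1410, 269]) cube([1876, 25, 180]);
translate([0, 52, 269]) cube([25, 1331, 180]);
translate([1955, 52, 269]) cube([25, 1331, 180]);
translate([100, 0, 449]) cube([66, 1435, 17]);
translate([214, 0, 449]) cube([66, 1435, 17]);
translate([328, 0, 449]) cube([66, 1435, 17]);
translate([442, 0, 449]) cube([66, 1435, 17]);
translate([556, 0, 449]) cube([66, 1435, 17]);
translate([670, 0, 449]) cube([66, 1435, 17]);
translate([784, 0, 449]) cube([66, 1435, 17]);
translate([898, 0, 449]) cube([66, 1435, 17]);
translate([1012, 0, 449]) cube([66, 1435, 17]);
translate([1126, 0, 449]) cube([66, 1435, 17]);
translate([1240, 0, 449]) cube([66, 1435, 17]);
translate([1354, 0, 449]) cube([66, 1435, 17]);
translate([1468, 0, 449]) cube([66, 1435, 17]);
translate([1582, 0, 449]) cube([66, 1435, 17]);
translate([1696, 0, 449]) cube([66, 1435, 17]);
translate([1810, 0, 449]) cube([66, 1435, 17]);


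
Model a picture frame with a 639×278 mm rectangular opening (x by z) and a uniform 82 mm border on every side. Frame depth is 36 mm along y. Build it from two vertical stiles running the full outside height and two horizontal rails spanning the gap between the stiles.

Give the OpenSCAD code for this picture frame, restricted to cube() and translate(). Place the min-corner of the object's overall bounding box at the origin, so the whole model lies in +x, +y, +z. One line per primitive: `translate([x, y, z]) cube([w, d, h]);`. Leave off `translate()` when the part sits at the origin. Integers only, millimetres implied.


cube([82, 36, 442]);
translate([721, 0, 0]) cube([82, 36, 442]);
translate([82, 0, 0]) cube([639, 36, 82]);
translate([82, 0, 360]) cube([639, 36, 82]);


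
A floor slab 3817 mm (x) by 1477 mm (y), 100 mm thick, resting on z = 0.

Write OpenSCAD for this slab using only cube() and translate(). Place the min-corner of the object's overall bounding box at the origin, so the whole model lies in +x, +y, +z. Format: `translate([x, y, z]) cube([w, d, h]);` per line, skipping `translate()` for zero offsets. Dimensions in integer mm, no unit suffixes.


cube([3817, 1477, 100]);


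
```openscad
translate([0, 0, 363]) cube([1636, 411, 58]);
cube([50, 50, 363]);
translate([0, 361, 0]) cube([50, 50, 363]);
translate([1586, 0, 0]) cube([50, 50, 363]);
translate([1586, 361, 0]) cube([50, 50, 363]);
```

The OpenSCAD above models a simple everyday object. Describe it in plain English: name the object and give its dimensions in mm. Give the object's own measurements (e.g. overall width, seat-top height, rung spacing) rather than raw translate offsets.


A bench: a 1636×411 mm seat slab, 58 mm thick, top at z = 421 mm, on four 50×50 mm square legs flush with the seat corners and standing on z = 0.


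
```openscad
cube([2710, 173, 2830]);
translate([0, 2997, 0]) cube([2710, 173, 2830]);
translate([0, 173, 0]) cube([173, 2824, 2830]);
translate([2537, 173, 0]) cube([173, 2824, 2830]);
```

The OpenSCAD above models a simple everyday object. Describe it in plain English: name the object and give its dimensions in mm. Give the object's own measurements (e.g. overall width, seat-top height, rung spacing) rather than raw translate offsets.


The wall frame of a small rectangular building: four walls, each 2830 mm tall and 173 mm thick, enclosing a footprint 2710 mm (x) by 3170 mm (y) outside-to-outside, with no floor or roof. The front and back walls (the −y and +y sides) span the full width; the two side walls fit between them.


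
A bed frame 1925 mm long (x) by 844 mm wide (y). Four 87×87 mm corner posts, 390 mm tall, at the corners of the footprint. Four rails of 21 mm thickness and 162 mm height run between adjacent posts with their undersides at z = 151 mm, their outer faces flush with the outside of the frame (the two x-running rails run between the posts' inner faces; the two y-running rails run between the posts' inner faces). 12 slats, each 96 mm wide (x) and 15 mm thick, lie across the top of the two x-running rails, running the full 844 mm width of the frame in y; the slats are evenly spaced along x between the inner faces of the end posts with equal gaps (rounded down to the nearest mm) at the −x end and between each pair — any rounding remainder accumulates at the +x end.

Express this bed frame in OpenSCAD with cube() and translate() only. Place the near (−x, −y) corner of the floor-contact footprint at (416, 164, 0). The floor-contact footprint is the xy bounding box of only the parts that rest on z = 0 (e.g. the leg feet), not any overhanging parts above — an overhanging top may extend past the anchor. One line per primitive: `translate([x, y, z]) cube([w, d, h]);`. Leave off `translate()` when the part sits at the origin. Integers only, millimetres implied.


// slat z = rail_z + rail_h = 151 + 162 = 313
// slat gap = ⌊(1751 − 12·96) / 13⌋ = 46
translate([416, 164, 0]) cube([87, 87, 390]);
translate([416, 921, 0]) cube([87, 87, 390]);
translate([2254, 164, 0]) cube([87, 87, 390]);
translate([2254, 921, 0]) cube([87, 87, 390]);
translate([503, 164, 151]) cube([1751, 21, 162]);
translate([503, 987, 151]) cube([1751, 21, 162]);
translate([416, 251, 151]) cube([21, 670, 162]);
translate([2320, 251, 151]) cube([21, 670, 162]);
translate([549, 164, 313]) cube([96, 844, 15]);
translate([691, 164, 313]) cube([96, 844, 15]);
translate([833, 164, 313]) cube([96, 844, 15]);
translate([975, 164, 313]) cube([96, 844, 15]);
translate([1117, 164, 313]) cube([96, 844, 15]);
translate([1259, 164, 313]) cube([96, 844, 15]);
translate([1401, 164, 313]) cube([96, 844, 15]);
translate([1543, 164, 313]) cube([96, 844, 15]);
translate([1685, 164, 313]) cube([96, 844, 15]);
translate([1827, 164, 313]) cube([96, 844, 15]);
translate([1969, 164, 313]) cube([96, 844, 15]);
translate([2111, 164, 313]) cube([96, 844, 15]);


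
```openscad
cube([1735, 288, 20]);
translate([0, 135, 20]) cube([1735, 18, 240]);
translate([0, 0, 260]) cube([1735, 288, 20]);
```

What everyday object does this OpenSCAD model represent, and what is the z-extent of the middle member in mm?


An I-beam. The web height is 240 mm.

Two wide flanges with a thin centred web — an I-beam. Overall 280 mm minus two 20 mm flanges gives a web of 280 − 2·20 = 240 mm.


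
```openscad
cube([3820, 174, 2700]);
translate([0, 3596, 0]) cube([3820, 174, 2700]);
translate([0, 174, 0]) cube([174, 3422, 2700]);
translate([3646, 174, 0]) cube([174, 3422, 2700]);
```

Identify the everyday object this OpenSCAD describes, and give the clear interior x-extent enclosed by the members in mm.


A house (or room) frame. The interior width is 3472 mm.

Four 2700 mm walls enclosing a rectangle with no floor or roof — a room or house frame. Outside width is 3820 mm and wall thickness is 174 mm, so the interior width is 3820 − 2 × 174 = 3472 mm.


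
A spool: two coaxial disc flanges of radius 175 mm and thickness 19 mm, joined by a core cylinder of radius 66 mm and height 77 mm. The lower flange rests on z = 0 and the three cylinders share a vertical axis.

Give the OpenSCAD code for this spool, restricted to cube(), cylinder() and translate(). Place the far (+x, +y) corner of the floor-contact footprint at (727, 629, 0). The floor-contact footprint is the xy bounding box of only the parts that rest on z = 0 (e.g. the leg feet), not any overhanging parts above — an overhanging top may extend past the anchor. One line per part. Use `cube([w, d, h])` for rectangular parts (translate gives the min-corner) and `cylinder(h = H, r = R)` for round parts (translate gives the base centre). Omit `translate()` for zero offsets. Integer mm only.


translate([552, 454, 0]) cylinder(h = 19, r = 175);
translate([552, 454, 19]) cylinder(h = 77, r = 66);
translate([552, 454, 96]) cylinder(h = 19, r = 175);


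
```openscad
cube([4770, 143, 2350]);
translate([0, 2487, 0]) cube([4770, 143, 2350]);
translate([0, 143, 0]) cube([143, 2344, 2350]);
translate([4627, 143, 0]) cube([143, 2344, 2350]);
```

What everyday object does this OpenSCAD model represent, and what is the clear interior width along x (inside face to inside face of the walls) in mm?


A house (or room) frame. The interior width is 4484 mm.

Four 2350 mm walls enclosing a rectangle with no floor or roof — a room or house frame. Outside width is 4770 mm and wall thickness is 143 mm, so the interior width is 4770 − 2 × 143 = 4484 mm.


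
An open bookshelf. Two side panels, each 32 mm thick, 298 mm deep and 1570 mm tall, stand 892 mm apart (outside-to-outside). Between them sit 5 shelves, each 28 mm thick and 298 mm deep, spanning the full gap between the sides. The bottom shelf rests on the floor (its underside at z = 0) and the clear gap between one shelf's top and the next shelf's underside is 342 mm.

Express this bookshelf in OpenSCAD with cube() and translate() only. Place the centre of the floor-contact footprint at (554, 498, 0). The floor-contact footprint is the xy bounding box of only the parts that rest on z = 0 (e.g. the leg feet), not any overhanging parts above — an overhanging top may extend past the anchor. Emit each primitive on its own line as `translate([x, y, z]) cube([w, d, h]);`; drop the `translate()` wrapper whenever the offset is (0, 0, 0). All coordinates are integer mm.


translate([108, 349, 0]) cube([32, 298, 1570]);
translate([968, 349, 0]) cube([32, 298, 1570]);
translate([140, 349, 0]) cube([828, 298, 28]);
translate([140, 349, 370]) cube([828, 298, 28]);
translate([140, 349, 740]) cube([828, 298, 28]);
translate([140, 349, 1110]) cube([828, 298, 28]);
translate([140, 349, 1480]) cube([828, 298, 28]);


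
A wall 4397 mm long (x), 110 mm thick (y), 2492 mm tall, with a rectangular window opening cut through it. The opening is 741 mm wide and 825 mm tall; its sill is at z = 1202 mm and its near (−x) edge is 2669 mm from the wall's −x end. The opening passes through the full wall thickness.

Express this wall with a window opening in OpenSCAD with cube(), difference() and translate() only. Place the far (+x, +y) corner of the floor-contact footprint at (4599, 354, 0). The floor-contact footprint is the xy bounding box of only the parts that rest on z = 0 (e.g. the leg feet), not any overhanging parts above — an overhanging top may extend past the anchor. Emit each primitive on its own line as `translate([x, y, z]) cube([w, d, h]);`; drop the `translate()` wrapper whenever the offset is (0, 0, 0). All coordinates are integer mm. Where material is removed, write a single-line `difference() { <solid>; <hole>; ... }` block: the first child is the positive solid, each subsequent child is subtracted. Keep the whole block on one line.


difference() { translate([202, 244, 0]) cube([4397, 110, 2492]); translate([2871, 244, 1202]) cube([741, 110, 825]); }
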